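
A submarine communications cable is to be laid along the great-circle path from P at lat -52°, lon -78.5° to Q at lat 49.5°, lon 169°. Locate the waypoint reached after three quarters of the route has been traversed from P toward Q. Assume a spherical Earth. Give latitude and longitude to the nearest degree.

≈ lat 26°, lon -158°

The haversine formula gives a central angle δ ≈ 2.422 rad (138.8°) between the endpoints.
Interpolate at f = 3/4 with slerp weights a = sin((1−f)δ)/sin δ ≈ 0.864, b = sin(fδ)/sin δ ≈ 1.472.
p = a·p₁ + b·p₂ ≈ (-0.832, -0.339, 0.439); φ = arcsin(p_z) ≈ 26.01°, λ = atan2(p_y, p_x) ≈ -157.85°.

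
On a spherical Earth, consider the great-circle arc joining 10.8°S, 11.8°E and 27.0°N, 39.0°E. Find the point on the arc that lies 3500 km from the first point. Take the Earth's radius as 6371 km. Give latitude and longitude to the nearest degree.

≈ 15°N, 30°E

Write both endpoints as unit vectors p₁, p₂ with components (cos φ cos λ, cos φ sin λ, sin φ).
The central angle between the endpoints is δ = arccos(p₁·p₂) ≈ 0.805 rad (46.1°). The total great-circle distance is δ·R ≈ 0.805 × 6371 ≈ 5126 km, so the target fraction is f = 3500/5126 ≈ 0.683.
Interpolate at f ≈ 0.683 with slerp weights a = sin((1−f)δ)/sin δ ≈ 0.350, b = sin(fδ)/sin δ ≈ 0.725.
p = a·p₁ + b·p₂ ≈ (0.839, 0.477, 0.263); φ = arcsin(p_z) ≈ 15.27°, λ = atan2(p_y, p_x) ≈ 29.61°.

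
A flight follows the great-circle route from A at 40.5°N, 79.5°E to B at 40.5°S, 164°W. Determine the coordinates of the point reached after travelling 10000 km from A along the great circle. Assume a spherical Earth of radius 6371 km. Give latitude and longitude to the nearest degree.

≈ 16°S, 155°E

Write both endpoints as unit vectors p₁, p₂ with components (cos φ cos λ, cos φ sin λ, sin φ).
The central angle between the endpoints is δ = arccos(p₁·p₂) ≈ 2.318 rad (132.8°). The total great-circle distance is δ·R ≈ 2.318 × 6371 ≈ 14770 km, so the target fraction is f = 10000/14770 ≈ 0.677.
Interpolate at f ≈ 0.677 with slerp weights a = sin((1−f)δ)/sin δ ≈ 0.928, b = sin(fδ)/sin δ ≈ 1.363.
p = a·p₁ + b·p₂ ≈ (-0.868, 0.408, -0.283); φ = arcsin(p_z) ≈ -16.43°, λ = atan2(p_y, p_x) ≈ 154.82°.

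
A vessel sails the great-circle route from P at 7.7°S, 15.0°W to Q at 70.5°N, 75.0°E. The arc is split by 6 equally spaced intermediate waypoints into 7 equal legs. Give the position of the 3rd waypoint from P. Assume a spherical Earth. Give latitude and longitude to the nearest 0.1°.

≈ 31.4°N, 0.2°E

The haversine formula gives a central angle δ ≈ 1.697 rad (97.3°) between the endpoints.
Interpolate at f = 3/7 with slerp weights a = sin((1−f)δ)/sin δ ≈ 0.832, b = sin(fδ)/sin δ ≈ 0.670.
p = a·p₁ + b·p₂ ≈ (0.854, 0.003, 0.520); φ = arcsin(p_z) ≈ 31.37°, λ = atan2(p_y, p_x) ≈ 0.19°.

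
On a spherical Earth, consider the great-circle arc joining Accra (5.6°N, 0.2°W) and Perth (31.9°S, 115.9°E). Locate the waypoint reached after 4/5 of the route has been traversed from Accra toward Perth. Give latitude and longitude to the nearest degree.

≈ 33°S, 89°E

Write both endpoints as unit vectors p₁, p₂ with components (cos φ cos λ, cos φ sin λ, sin φ).
The central angle between the endpoints is δ = arccos(p₁·p₂) ≈ 2.008 rad (115.0°).
Interpolate at f = 4/5 with slerp weights a = sin((1−f)δ)/sin δ ≈ 0.431, b = sin(fδ)/sin δ ≈ 1.103.
p = a·p₁ + b·p₂ ≈ (0.020, 0.841, -0.541); φ = arcsin(p_z) ≈ -32.74°, λ = atan2(p_y, p_x) ≈ 88.62°.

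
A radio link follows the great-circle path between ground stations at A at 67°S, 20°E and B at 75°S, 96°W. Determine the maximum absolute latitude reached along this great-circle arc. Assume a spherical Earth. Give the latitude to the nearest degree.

The great circle lies in the plane with unit normal n̂ = (p₁ × p₂)/|p₁ × p₂|.
Here n̂_z ≈ -0.170; the vertex latitude is φ_max = arccos|n̂_z| ≈ 80.2°.
Check via Clairaut: cos φ_max = |cos φ₁| · sin C = cos(67.0°)·sin(154.2°) ≈ 0.170, again giving ≈ 80.2°.

≈ 80°S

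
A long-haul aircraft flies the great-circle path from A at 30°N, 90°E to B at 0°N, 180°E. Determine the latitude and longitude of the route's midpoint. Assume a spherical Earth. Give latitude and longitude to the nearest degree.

≈ 21°N, 139°E

Write both endpoints as unit vectors p₁, p₂ with components (cos φ cos λ, cos φ sin λ, sin φ).
The central angle between the endpoints is δ = arccos(p₁·p₂) ≈ 1.571 rad (90.0°).
Interpolate at f = 1/2 with slerp weights a = sin((1−f)δ)/sin δ ≈ 0.707, b = sin(fδ)/sin δ ≈ 0.707.
p = a·p₁ + b·p₂ ≈ (-0.707, 0.612, 0.354); φ = arcsin(p_z) ≈ 20.70°, λ = atan2(p_y, p_x) ≈ 139.11°.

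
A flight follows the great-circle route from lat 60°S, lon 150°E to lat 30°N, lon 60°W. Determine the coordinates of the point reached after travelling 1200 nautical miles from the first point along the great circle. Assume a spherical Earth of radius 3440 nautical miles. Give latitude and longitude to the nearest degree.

Convert each endpoint to a unit vector on the sphere (x = cos φ cos λ, y = cos φ sin λ, z = sin φ).
The central angle between the endpoints is δ = arccos(p₁·p₂) ≈ 2.512 rad (143.9°). The total great-circle distance is δ·R ≈ 2.512 × 3440 ≈ 8640 nmi, so the target fraction is f = 1200/8640 ≈ 0.139.
Interpolate at f ≈ 0.139 with slerp weights a = sin((1−f)δ)/sin δ ≈ 1.409, b = sin(fδ)/sin δ ≈ 0.580.
p = a·p₁ + b·p₂ ≈ (-0.359, -0.083, -0.930); φ = arcsin(p_z) ≈ -68.40°, λ = atan2(p_y, p_x) ≈ -166.97°.

≈ lat 68°S, lon 167°W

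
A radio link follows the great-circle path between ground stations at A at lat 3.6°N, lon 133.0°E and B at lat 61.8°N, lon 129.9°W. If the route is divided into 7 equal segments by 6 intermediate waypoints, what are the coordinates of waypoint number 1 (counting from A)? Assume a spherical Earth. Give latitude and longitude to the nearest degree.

Write both endpoints as unit vectors p₁, p₂ with components (cos φ cos λ, cos φ sin λ, sin φ).
The central angle between the endpoints is δ = arccos(p₁·p₂) ≈ 1.574 rad (90.2°).
Interpolate at f = 1/7 with slerp weights a = sin((1−f)δ)/sin δ ≈ 0.975, b = sin(fδ)/sin δ ≈ 0.223.
p = a·p₁ + b·p₂ ≈ (-0.732, 0.631, 0.258); φ = arcsin(p_z) ≈ 14.94°, λ = atan2(p_y, p_x) ≈ 139.21°.

≈ lat 15°N, lon 139°E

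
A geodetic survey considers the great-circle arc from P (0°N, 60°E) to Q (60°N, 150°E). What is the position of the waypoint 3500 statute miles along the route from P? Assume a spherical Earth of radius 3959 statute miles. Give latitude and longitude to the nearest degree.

≈ (42°N, 91°E)

Convert each endpoint to a unit vector on the sphere (x = cos φ cos λ, y = cos φ sin λ, z = sin φ).
The central angle between the endpoints is δ = arccos(p₁·p₂) ≈ 1.571 rad (90.0°). The total great-circle distance is δ·R ≈ 1.571 × 3959 ≈ 6219 mi, so the target fraction is f = 3500/6219 ≈ 0.563.
Interpolate at f ≈ 0.563 with slerp weights a = sin((1−f)δ)/sin δ ≈ 0.634, b = sin(fδ)/sin δ ≈ 0.773.
p = a·p₁ + b·p₂ ≈ (-0.018, 0.742, 0.670); φ = arcsin(p_z) ≈ 42.05°, λ = atan2(p_y, p_x) ≈ 91.38°.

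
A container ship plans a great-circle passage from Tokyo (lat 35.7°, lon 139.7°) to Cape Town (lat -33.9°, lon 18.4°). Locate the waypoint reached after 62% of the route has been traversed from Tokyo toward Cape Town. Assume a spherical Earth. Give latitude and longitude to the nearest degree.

The haversine formula gives a central angle δ ≈ 2.313 rad (132.5°) between the endpoints.
Interpolate at f = 0.62 with slerp weights a = sin((1−f)δ)/sin δ ≈ 1.044, b = sin(fδ)/sin δ ≈ 1.344.
p = a·p₁ + b·p₂ ≈ (0.411, 0.901, -0.140); φ = arcsin(p_z) ≈ -8.05°, λ = atan2(p_y, p_x) ≈ 65.45°.

≈ lat -8°, lon 65°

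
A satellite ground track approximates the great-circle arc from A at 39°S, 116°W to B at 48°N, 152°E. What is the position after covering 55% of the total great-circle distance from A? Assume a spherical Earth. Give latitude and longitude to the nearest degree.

The haversine formula gives a central angle δ ≈ 2.078 rad (119.1°) between the endpoints.
Interpolate at f = 0.55 with slerp weights a = sin((1−f)δ)/sin δ ≈ 0.921, b = sin(fδ)/sin δ ≈ 1.041.
p = a·p₁ + b·p₂ ≈ (-0.929, -0.316, 0.194); φ = arcsin(p_z) ≈ 11.20°, λ = atan2(p_y, p_x) ≈ -161.20°.

≈ 11°N, 161°W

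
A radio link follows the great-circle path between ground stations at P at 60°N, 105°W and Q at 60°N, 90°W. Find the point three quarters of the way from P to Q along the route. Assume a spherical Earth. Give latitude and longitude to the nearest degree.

≈ 60°N, 94°W

Write both endpoints as unit vectors p₁, p₂ with components (cos φ cos λ, cos φ sin λ, sin φ).
The central angle between the endpoints is δ = arccos(p₁·p₂) ≈ 0.131 rad (7.5°).
Interpolate at f = 3/4 with slerp weights a = sin((1−f)δ)/sin δ ≈ 0.251, b = sin(fδ)/sin δ ≈ 0.751.
p = a·p₁ + b·p₂ ≈ (-0.032, -0.497, 0.867); φ = arcsin(p_z) ≈ 60.16°, λ = atan2(p_y, p_x) ≈ -93.74°.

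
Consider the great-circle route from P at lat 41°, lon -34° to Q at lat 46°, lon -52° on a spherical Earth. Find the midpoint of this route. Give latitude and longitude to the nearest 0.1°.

≈ lat 43.9°, lon -42.6°

From cos δ = sin φ₁ sin φ₂ + cos φ₁ cos φ₂ cos Δλ, the central angle is δ ≈ 0.243 rad (13.9°).
Interpolate at f = 1/2 with slerp weights a = sin((1−f)δ)/sin δ ≈ 0.504, b = sin(fδ)/sin δ ≈ 0.504.
p = a·p₁ + b·p₂ ≈ (0.531, -0.488, 0.693); φ = arcsin(p_z) ≈ 43.85°, λ = atan2(p_y, p_x) ≈ -42.62°.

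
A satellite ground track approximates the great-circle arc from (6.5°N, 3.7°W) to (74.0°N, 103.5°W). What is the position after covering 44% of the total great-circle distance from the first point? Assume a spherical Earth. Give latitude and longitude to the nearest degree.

From cos δ = sin φ₁ sin φ₂ + cos φ₁ cos φ₂ cos Δλ, the central angle is δ ≈ 1.509 rad (86.4°).
Interpolate at f = 0.44 with slerp weights a = sin((1−f)δ)/sin δ ≈ 0.749, b = sin(fδ)/sin δ ≈ 0.617.
p = a·p₁ + b·p₂ ≈ (0.703, -0.213, 0.678); φ = arcsin(p_z) ≈ 42.70°, λ = atan2(p_y, p_x) ≈ -16.89°.

≈ (43°N, 17°W)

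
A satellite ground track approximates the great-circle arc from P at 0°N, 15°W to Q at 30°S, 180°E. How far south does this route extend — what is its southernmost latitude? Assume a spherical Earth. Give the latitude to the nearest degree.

≈ 66°S

The great circle lies in the plane with unit normal n̂ = (p₁ × p₂)/|p₁ × p₂|.
Here n̂_z ≈ -0.409; the vertex latitude is φ_max = arccos|n̂_z| ≈ 65.9°.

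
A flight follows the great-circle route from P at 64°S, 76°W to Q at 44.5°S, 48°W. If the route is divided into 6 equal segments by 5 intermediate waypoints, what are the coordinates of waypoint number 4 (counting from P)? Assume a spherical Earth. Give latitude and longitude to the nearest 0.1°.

≈ 51.6°S, 54.5°W

Convert each endpoint to a unit vector on the sphere (x = cos φ cos λ, y = cos φ sin λ, z = sin φ).
The central angle between the endpoints is δ = arccos(p₁·p₂) ≈ 0.437 rad (25.0°).
Interpolate at f = 4/6 with slerp weights a = sin((1−f)δ)/sin δ ≈ 0.343, b = sin(fδ)/sin δ ≈ 0.679.
p = a·p₁ + b·p₂ ≈ (0.360, -0.506, -0.784); φ = arcsin(p_z) ≈ -51.62°, λ = atan2(p_y, p_x) ≈ -54.53°.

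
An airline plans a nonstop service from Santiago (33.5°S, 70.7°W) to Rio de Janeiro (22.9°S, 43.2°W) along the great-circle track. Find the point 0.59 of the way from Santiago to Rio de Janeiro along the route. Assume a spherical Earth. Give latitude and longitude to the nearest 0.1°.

≈ (27.9°S, 53.8°W)

Convert each endpoint to a unit vector on the sphere (x = cos φ cos λ, y = cos φ sin λ, z = sin φ).
The central angle between the endpoints is δ = arccos(p₁·p₂) ≈ 0.460 rad (26.3°).
Interpolate at f = 0.59 with slerp weights a = sin((1−f)δ)/sin δ ≈ 0.422, b = sin(fδ)/sin δ ≈ 0.604.
p = a·p₁ + b·p₂ ≈ (0.522, -0.713, -0.468); φ = arcsin(p_z) ≈ -27.91°, λ = atan2(p_y, p_x) ≈ -53.80°.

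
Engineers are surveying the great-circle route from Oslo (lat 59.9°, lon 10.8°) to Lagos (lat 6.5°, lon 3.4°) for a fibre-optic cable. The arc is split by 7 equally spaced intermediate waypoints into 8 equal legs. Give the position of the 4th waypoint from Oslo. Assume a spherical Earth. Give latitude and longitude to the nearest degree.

≈ lat 33°, lon 6°

From cos δ = sin φ₁ sin φ₂ + cos φ₁ cos φ₂ cos Δλ, the central angle is δ ≈ 0.937 rad (53.7°).
Interpolate at f = 4/8 with slerp weights a = sin((1−f)δ)/sin δ ≈ 0.560, b = sin(fδ)/sin δ ≈ 0.560.
p = a·p₁ + b·p₂ ≈ (0.832, 0.086, 0.548); φ = arcsin(p_z) ≈ 33.25°, λ = atan2(p_y, p_x) ≈ 5.88°.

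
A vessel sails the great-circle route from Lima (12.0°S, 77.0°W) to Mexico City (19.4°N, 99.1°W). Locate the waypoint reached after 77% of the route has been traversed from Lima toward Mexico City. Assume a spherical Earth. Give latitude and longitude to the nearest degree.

The haversine formula gives a central angle δ ≈ 0.667 rad (38.2°) between the endpoints.
Interpolate at f = 0.77 with slerp weights a = sin((1−f)δ)/sin δ ≈ 0.247, b = sin(fδ)/sin δ ≈ 0.794.
p = a·p₁ + b·p₂ ≈ (-0.064, -0.975, 0.212); φ = arcsin(p_z) ≈ 12.27°, λ = atan2(p_y, p_x) ≈ -93.76°.

≈ 12°N, 94°W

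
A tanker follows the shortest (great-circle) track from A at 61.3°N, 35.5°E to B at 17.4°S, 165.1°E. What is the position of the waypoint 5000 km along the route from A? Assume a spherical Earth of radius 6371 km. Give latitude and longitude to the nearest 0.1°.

Convert each endpoint to a unit vector on the sphere (x = cos φ cos λ, y = cos φ sin λ, z = sin φ).
The central angle between the endpoints is δ = arccos(p₁·p₂) ≈ 2.158 rad (123.7°). The total great-circle distance is δ·R ≈ 2.158 × 6371 ≈ 13751 km, so the target fraction is f = 5000/13751 ≈ 0.364.
Interpolate at f ≈ 0.364 with slerp weights a = sin((1−f)δ)/sin δ ≈ 1.178, b = sin(fδ)/sin δ ≈ 0.849.
p = a·p₁ + b·p₂ ≈ (-0.322, 0.537, 0.780); φ = arcsin(p_z) ≈ 51.22°, λ = atan2(p_y, p_x) ≈ 120.98°.

≈ 51.2°N, 121.0°E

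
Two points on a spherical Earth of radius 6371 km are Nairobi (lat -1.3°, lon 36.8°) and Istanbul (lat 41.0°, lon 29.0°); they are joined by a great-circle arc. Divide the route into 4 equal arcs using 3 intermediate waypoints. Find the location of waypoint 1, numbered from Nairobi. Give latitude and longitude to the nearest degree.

≈ lat 9°, lon 35°

Convert each endpoint to a unit vector on the sphere (x = cos φ cos λ, y = cos φ sin λ, z = sin φ).
The central angle between the endpoints is δ = arccos(p₁·p₂) ≈ 0.749 rad (42.9°).
Interpolate at f = 1/4 with slerp weights a = sin((1−f)δ)/sin δ ≈ 0.782, b = sin(fδ)/sin δ ≈ 0.273.
p = a·p₁ + b·p₂ ≈ (0.807, 0.568, 0.162); φ = arcsin(p_z) ≈ 9.30°, λ = atan2(p_y, p_x) ≈ 35.17°.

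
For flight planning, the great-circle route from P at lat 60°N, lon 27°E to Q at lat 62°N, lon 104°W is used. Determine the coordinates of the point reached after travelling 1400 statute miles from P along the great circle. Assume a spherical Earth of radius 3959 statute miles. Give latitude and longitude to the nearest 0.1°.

≈ lat 75.3°N, lon 10.6°W

Convert each endpoint to a unit vector on the sphere (x = cos φ cos λ, y = cos φ sin λ, z = sin φ).
The central angle between the endpoints is δ = arccos(p₁·p₂) ≈ 0.914 rad (52.4°). The total great-circle distance is δ·R ≈ 0.914 × 3959 ≈ 3618 mi, so the target fraction is f = 1400/3618 ≈ 0.387.
Interpolate at f ≈ 0.387 with slerp weights a = sin((1−f)δ)/sin δ ≈ 0.671, b = sin(fδ)/sin δ ≈ 0.437.
p = a·p₁ + b·p₂ ≈ (0.249, -0.047, 0.967); φ = arcsin(p_z) ≈ 75.31°, λ = atan2(p_y, p_x) ≈ -10.65°.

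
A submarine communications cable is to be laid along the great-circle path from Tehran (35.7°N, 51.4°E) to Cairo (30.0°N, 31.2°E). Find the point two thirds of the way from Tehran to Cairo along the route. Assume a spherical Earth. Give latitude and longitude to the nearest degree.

Convert each endpoint to a unit vector on the sphere (x = cos φ cos λ, y = cos φ sin λ, z = sin φ).
The central angle between the endpoints is δ = arccos(p₁·p₂) ≈ 0.312 rad (17.9°).
Interpolate at f = 2/3 with slerp weights a = sin((1−f)δ)/sin δ ≈ 0.338, b = sin(fδ)/sin δ ≈ 0.673.
p = a·p₁ + b·p₂ ≈ (0.670, 0.516, 0.534); φ = arcsin(p_z) ≈ 32.26°, λ = atan2(p_y, p_x) ≈ 37.64°.

≈ (32°N, 38°E)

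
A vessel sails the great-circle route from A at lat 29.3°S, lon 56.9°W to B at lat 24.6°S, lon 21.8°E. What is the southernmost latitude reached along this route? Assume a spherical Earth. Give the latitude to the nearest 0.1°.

≈ 33.6°S

The great circle lies in the plane with unit normal n̂ = (p₁ × p₂)/|p₁ × p₂|.
Here n̂_z ≈ +0.833; the vertex latitude is φ_max = arccos|n̂_z| ≈ 33.6°.
Check via Clairaut: cos φ_max = |cos φ₁| · sin C = cos(29.3°)·sin(107.2°) ≈ 0.833, again giving ≈ 33.6°.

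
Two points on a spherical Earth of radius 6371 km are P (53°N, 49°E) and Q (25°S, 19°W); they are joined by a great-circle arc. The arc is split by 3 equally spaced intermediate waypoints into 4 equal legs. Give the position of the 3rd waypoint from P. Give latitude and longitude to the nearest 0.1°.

Convert each endpoint to a unit vector on the sphere (x = cos φ cos λ, y = cos φ sin λ, z = sin φ).
The central angle between the endpoints is δ = arccos(p₁·p₂) ≈ 1.704 rad (97.7°).
Interpolate at f = 3/4 with slerp weights a = sin((1−f)δ)/sin δ ≈ 0.417, b = sin(fδ)/sin δ ≈ 0.966.
p = a·p₁ + b·p₂ ≈ (0.993, -0.096, -0.075); φ = arcsin(p_z) ≈ -4.32°, λ = atan2(p_y, p_x) ≈ -5.50°.

≈ (4.3°S, 5.5°W)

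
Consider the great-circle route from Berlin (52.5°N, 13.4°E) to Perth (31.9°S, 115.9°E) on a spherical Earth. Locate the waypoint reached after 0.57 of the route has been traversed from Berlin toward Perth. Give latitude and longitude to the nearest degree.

From cos δ = sin φ₁ sin φ₂ + cos φ₁ cos φ₂ cos Δλ, the central angle is δ ≈ 2.131 rad (122.1°).
Interpolate at f = 0.57 with slerp weights a = sin((1−f)δ)/sin δ ≈ 0.936, b = sin(fδ)/sin δ ≈ 1.106.
p = a·p₁ + b·p₂ ≈ (0.144, 0.977, 0.158); φ = arcsin(p_z) ≈ 9.11°, λ = atan2(p_y, p_x) ≈ 81.60°.

≈ (9°N, 82°E)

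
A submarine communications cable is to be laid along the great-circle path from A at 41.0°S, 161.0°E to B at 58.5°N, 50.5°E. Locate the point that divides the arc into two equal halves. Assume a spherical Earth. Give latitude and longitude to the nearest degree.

The haversine formula gives a central angle δ ≈ 2.343 rad (134.2°) between the endpoints.
Interpolate at f = 1/2 with slerp weights a = sin((1−f)δ)/sin δ ≈ 1.286, b = sin(fδ)/sin δ ≈ 1.286.
p = a·p₁ + b·p₂ ≈ (-0.490, 0.834, 0.253); φ = arcsin(p_z) ≈ 14.64°, λ = atan2(p_y, p_x) ≈ 120.44°.

≈ 15°N, 120°E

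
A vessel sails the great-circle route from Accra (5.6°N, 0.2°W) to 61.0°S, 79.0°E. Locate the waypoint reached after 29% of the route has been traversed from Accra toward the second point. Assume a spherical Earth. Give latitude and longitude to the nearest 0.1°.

From cos δ = sin φ₁ sin φ₂ + cos φ₁ cos φ₂ cos Δλ, the central angle is δ ≈ 1.566 rad (89.7°).
Interpolate at f = 0.29 with slerp weights a = sin((1−f)δ)/sin δ ≈ 0.896, b = sin(fδ)/sin δ ≈ 0.439.
p = a·p₁ + b·p₂ ≈ (0.933, 0.206, -0.296); φ = arcsin(p_z) ≈ -17.23°, λ = atan2(p_y, p_x) ≈ 12.43°.

≈ 17.2°S, 12.4°E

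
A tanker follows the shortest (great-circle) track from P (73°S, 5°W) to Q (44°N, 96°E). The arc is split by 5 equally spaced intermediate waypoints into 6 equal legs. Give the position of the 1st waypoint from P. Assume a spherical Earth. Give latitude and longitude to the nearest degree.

The haversine formula gives a central angle δ ≈ 2.352 rad (134.8°) between the endpoints.
Interpolate at f = 1/6 with slerp weights a = sin((1−f)δ)/sin δ ≈ 1.303, b = sin(fδ)/sin δ ≈ 0.538.
p = a·p₁ + b·p₂ ≈ (0.339, 0.352, -0.872); φ = arcsin(p_z) ≈ -60.74°, λ = atan2(p_y, p_x) ≈ 46.06°.

≈ (61°S, 46°E)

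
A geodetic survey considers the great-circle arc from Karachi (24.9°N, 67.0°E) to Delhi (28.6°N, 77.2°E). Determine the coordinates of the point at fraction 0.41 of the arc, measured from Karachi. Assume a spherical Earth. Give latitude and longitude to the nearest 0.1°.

From cos δ = sin φ₁ sin φ₂ + cos φ₁ cos φ₂ cos Δλ, the central angle is δ ≈ 0.172 rad (9.8°).
Interpolate at f = 0.41 with slerp weights a = sin((1−f)δ)/sin δ ≈ 0.592, b = sin(fδ)/sin δ ≈ 0.412.
p = a·p₁ + b·p₂ ≈ (0.290, 0.847, 0.446); φ = arcsin(p_z) ≈ 26.50°, λ = atan2(p_y, p_x) ≈ 71.10°.

≈ 26.5°N, 71.1°E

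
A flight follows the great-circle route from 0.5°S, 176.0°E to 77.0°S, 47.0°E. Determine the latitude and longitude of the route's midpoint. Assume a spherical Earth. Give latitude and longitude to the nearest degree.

Convert each endpoint to a unit vector on the sphere (x = cos φ cos λ, y = cos φ sin λ, z = sin φ).
The central angle between the endpoints is δ = arccos(p₁·p₂) ≈ 1.704 rad (97.6°).
Interpolate at f = 1/2 with slerp weights a = sin((1−f)δ)/sin δ ≈ 0.759, b = sin(fδ)/sin δ ≈ 0.759.
p = a·p₁ + b·p₂ ≈ (-0.641, 0.178, -0.747); φ = arcsin(p_z) ≈ -48.30°, λ = atan2(p_y, p_x) ≈ 164.49°.

≈ 48°S, 164°E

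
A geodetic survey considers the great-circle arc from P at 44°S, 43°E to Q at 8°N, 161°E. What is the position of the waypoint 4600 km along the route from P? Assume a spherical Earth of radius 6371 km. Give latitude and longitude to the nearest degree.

Convert each endpoint to a unit vector on the sphere (x = cos φ cos λ, y = cos φ sin λ, z = sin φ).
The central angle between the endpoints is δ = arccos(p₁·p₂) ≈ 2.017 rad (115.5°). The total great-circle distance is δ·R ≈ 2.017 × 6371 ≈ 12847 km, so the target fraction is f = 4600/12847 ≈ 0.358.
Interpolate at f ≈ 0.358 with slerp weights a = sin((1−f)δ)/sin δ ≈ 1.066, b = sin(fδ)/sin δ ≈ 0.732.
p = a·p₁ + b·p₂ ≈ (-0.125, 0.759, -0.639); φ = arcsin(p_z) ≈ -39.70°, λ = atan2(p_y, p_x) ≈ 99.34°.

≈ 40°S, 99°E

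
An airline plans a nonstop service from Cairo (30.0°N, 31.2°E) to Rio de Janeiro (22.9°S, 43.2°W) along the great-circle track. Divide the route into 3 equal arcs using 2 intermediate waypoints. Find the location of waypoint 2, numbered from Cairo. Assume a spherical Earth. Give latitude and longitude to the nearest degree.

≈ 5°S, 19°W

Convert each endpoint to a unit vector on the sphere (x = cos φ cos λ, y = cos φ sin λ, z = sin φ).
The central angle between the endpoints is δ = arccos(p₁·p₂) ≈ 1.551 rad (88.9°).
Interpolate at f = 2/3 with slerp weights a = sin((1−f)δ)/sin δ ≈ 0.494, b = sin(fδ)/sin δ ≈ 0.859.
p = a·p₁ + b·p₂ ≈ (0.943, -0.320, -0.087); φ = arcsin(p_z) ≈ -5.01°, λ = atan2(p_y, p_x) ≈ -18.75°.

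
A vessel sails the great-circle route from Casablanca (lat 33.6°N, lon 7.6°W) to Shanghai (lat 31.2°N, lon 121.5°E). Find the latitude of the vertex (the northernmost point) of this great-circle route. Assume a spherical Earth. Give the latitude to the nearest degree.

≈ 56°N

The great circle lies in the plane with unit normal n̂ = (p₁ × p₂)/|p₁ × p₂|.
Here n̂_z ≈ +0.560; the vertex latitude is φ_max = arccos|n̂_z| ≈ 55.9°.
Check via Clairaut: cos φ_max = |cos φ₁| · sin C = cos(33.6°)·sin(42.3°) ≈ 0.560, again giving ≈ 55.9°.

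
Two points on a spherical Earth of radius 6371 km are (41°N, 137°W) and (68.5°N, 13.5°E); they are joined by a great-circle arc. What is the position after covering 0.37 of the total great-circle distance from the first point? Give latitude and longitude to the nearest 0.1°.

≈ (65.4°N, 125.5°W)

Write both endpoints as unit vectors p₁, p₂ with components (cos φ cos λ, cos φ sin λ, sin φ).
The central angle between the endpoints is δ = arccos(p₁·p₂) ≈ 1.192 rad (68.3°).
Interpolate at f = 0.37 with slerp weights a = sin((1−f)δ)/sin δ ≈ 0.734, b = sin(fδ)/sin δ ≈ 0.459.
p = a·p₁ + b·p₂ ≈ (-0.242, -0.339, 0.909); φ = arcsin(p_z) ≈ 65.41°, λ = atan2(p_y, p_x) ≈ -125.50°.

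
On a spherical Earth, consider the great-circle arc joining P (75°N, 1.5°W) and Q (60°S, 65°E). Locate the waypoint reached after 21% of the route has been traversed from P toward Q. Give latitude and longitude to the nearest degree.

Write both endpoints as unit vectors p₁, p₂ with components (cos φ cos λ, cos φ sin λ, sin φ).
The central angle between the endpoints is δ = arccos(p₁·p₂) ≈ 2.473 rad (141.7°).
Interpolate at f = 0.21 with slerp weights a = sin((1−f)δ)/sin δ ≈ 1.497, b = sin(fδ)/sin δ ≈ 0.801.
p = a·p₁ + b·p₂ ≈ (0.557, 0.353, 0.752); φ = arcsin(p_z) ≈ 48.78°, λ = atan2(p_y, p_x) ≈ 32.38°.

≈ (49°N, 32°E)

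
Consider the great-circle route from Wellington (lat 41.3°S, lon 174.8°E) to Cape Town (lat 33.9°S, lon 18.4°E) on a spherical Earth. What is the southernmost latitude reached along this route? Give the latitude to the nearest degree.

≈ 75°S

The great circle lies in the plane with unit normal n̂ = (p₁ × p₂)/|p₁ × p₂|.
Here n̂_z ≈ -0.255; the vertex latitude is φ_max = arccos|n̂_z| ≈ 75.2°.
Check via Clairaut: cos φ_max = |cos φ₁| · sin C = cos(41.3°)·sin(160.2°) ≈ 0.255, again giving ≈ 75.2°.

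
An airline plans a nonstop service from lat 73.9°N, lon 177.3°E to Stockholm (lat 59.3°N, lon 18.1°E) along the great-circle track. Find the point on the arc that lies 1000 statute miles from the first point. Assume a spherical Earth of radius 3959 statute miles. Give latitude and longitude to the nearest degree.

≈ lat 86°N, lon 117°E

Convert each endpoint to a unit vector on the sphere (x = cos φ cos λ, y = cos φ sin λ, z = sin φ).
The central angle between the endpoints is δ = arccos(p₁·p₂) ≈ 0.804 rad (46.1°). The total great-circle distance is δ·R ≈ 0.804 × 3959 ≈ 3183 mi, so the target fraction is f = 1000/3183 ≈ 0.314.
Interpolate at f ≈ 0.314 with slerp weights a = sin((1−f)δ)/sin δ ≈ 0.728, b = sin(fδ)/sin δ ≈ 0.347.
p = a·p₁ + b·p₂ ≈ (-0.033, 0.065, 0.997); φ = arcsin(p_z) ≈ 85.84°, λ = atan2(p_y, p_x) ≈ 117.17°.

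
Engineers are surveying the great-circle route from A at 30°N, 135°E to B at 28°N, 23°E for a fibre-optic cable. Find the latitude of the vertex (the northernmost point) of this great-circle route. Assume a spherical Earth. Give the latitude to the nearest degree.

≈ 45°N

The great circle lies in the plane with unit normal n̂ = (p₁ × p₂)/|p₁ × p₂|.
Here n̂_z ≈ -0.710; the vertex latitude is φ_max = arccos|n̂_z| ≈ 44.8°.
Check via Clairaut: cos φ_max = |cos φ₁| · sin C = cos(30.0°)·sin(55.1°) ≈ 0.710, again giving ≈ 44.8°.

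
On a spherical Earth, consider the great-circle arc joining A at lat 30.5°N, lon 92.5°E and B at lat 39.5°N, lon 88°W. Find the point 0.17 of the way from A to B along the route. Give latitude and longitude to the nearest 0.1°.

The haversine formula gives a central angle δ ≈ 1.920 rad (110.0°) between the endpoints.
Interpolate at f = 0.17 with slerp weights a = sin((1−f)δ)/sin δ ≈ 1.064, b = sin(fδ)/sin δ ≈ 0.341.
p = a·p₁ + b·p₂ ≈ (-0.031, 0.653, 0.757); φ = arcsin(p_z) ≈ 49.20°, λ = atan2(p_y, p_x) ≈ 92.70°.

≈ lat 49.2°N, lon 92.7°E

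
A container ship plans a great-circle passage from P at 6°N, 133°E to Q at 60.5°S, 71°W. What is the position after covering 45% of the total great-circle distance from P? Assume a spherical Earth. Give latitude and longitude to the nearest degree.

Write both endpoints as unit vectors p₁, p₂ with components (cos φ cos λ, cos φ sin λ, sin φ).
The central angle between the endpoints is δ = arccos(p₁·p₂) ≈ 2.139 rad (122.6°).
Interpolate at f = 0.45 with slerp weights a = sin((1−f)δ)/sin δ ≈ 1.096, b = sin(fδ)/sin δ ≈ 0.974.
p = a·p₁ + b·p₂ ≈ (-0.587, 0.343, -0.733); φ = arcsin(p_z) ≈ -47.15°, λ = atan2(p_y, p_x) ≈ 149.67°.

≈ 47°S, 150°E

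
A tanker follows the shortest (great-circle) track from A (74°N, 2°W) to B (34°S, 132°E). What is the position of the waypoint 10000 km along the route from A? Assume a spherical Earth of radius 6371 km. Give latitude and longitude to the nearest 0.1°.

≈ (8.9°N, 120.8°E)

Convert each endpoint to a unit vector on the sphere (x = cos φ cos λ, y = cos φ sin λ, z = sin φ).
The central angle between the endpoints is δ = arccos(p₁·p₂) ≈ 2.341 rad (134.1°). The total great-circle distance is δ·R ≈ 2.341 × 6371 ≈ 14914 km, so the target fraction is f = 10000/14914 ≈ 0.670.
Interpolate at f ≈ 0.670 with slerp weights a = sin((1−f)δ)/sin δ ≈ 0.971, b = sin(fδ)/sin δ ≈ 1.393.
p = a·p₁ + b·p₂ ≈ (-0.505, 0.849, 0.155); φ = arcsin(p_z) ≈ 8.89°, λ = atan2(p_y, p_x) ≈ 120.76°.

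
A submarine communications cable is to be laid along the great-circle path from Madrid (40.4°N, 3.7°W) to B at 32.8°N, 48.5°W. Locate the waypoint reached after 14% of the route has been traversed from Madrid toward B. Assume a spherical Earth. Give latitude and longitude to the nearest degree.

Write both endpoints as unit vectors p₁, p₂ with components (cos φ cos λ, cos φ sin λ, sin φ).
The central angle between the endpoints is δ = arccos(p₁·p₂) ≈ 0.635 rad (36.4°).
Interpolate at f = 0.14 with slerp weights a = sin((1−f)δ)/sin δ ≈ 0.876, b = sin(fδ)/sin δ ≈ 0.150.
p = a·p₁ + b·p₂ ≈ (0.749, -0.137, 0.649); φ = arcsin(p_z) ≈ 40.43°, λ = atan2(p_y, p_x) ≈ -10.39°.

≈ 40°N, 10°W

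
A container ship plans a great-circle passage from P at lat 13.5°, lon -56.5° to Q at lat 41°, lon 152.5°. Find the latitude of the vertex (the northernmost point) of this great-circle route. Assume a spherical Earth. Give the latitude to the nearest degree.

≈ 66°

The great circle lies in the plane with unit normal n̂ = (p₁ × p₂)/|p₁ × p₂|.
Here n̂_z ≈ -0.408; the vertex latitude is φ_max = arccos|n̂_z| ≈ 65.9°.
Check via Clairaut: cos φ_max = |cos φ₁| · sin C = cos(13.5°)·sin(24.8°) ≈ 0.408, again giving ≈ 65.9°.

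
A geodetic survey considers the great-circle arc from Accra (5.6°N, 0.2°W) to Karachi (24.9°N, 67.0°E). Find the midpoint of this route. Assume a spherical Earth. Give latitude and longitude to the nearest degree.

≈ 18°N, 32°E

The haversine formula gives a central angle δ ≈ 1.169 rad (67.0°) between the endpoints.
Interpolate at f = 1/2 with slerp weights a = sin((1−f)δ)/sin δ ≈ 0.600, b = sin(fδ)/sin δ ≈ 0.600.
p = a·p₁ + b·p₂ ≈ (0.809, 0.499, 0.311); φ = arcsin(p_z) ≈ 18.12°, λ = atan2(p_y, p_x) ≈ 31.64°.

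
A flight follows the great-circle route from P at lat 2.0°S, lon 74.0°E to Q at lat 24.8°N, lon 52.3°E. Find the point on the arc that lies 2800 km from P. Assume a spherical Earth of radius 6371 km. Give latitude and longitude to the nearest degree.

Write both endpoints as unit vectors p₁, p₂ with components (cos φ cos λ, cos φ sin λ, sin φ).
The central angle between the endpoints is δ = arccos(p₁·p₂) ≈ 0.595 rad (34.1°). The total great-circle distance is δ·R ≈ 0.595 × 6371 ≈ 3789 km, so the target fraction is f = 2800/3789 ≈ 0.739.
Interpolate at f ≈ 0.739 with slerp weights a = sin((1−f)δ)/sin δ ≈ 0.276, b = sin(fδ)/sin δ ≈ 0.759.
p = a·p₁ + b·p₂ ≈ (0.498, 0.811, 0.309); φ = arcsin(p_z) ≈ 17.99°, λ = atan2(p_y, p_x) ≈ 58.46°.

≈ lat 18°N, lon 58°E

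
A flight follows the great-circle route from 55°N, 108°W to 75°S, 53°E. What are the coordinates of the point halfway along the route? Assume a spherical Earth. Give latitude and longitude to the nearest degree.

≈ 23°S, 94°W

The haversine formula gives a central angle δ ≈ 2.770 rad (158.7°) between the endpoints.
Interpolate at f = 1/2 with slerp weights a = sin((1−f)δ)/sin δ ≈ 2.704, b = sin(fδ)/sin δ ≈ 2.704.
p = a·p₁ + b·p₂ ≈ (-0.058, -0.916, -0.397); φ = arcsin(p_z) ≈ -23.38°, λ = atan2(p_y, p_x) ≈ -93.63°.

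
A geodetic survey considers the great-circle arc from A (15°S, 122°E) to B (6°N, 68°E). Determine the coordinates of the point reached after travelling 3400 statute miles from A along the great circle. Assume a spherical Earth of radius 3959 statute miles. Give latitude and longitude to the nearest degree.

≈ (3°N, 76°E)

Write both endpoints as unit vectors p₁, p₂ with components (cos φ cos λ, cos φ sin λ, sin φ).
The central angle between the endpoints is δ = arccos(p₁·p₂) ≈ 1.003 rad (57.5°). The total great-circle distance is δ·R ≈ 1.003 × 3959 ≈ 3972 mi, so the target fraction is f = 3400/3972 ≈ 0.856.
Interpolate at f ≈ 0.856 with slerp weights a = sin((1−f)δ)/sin δ ≈ 0.171, b = sin(fδ)/sin δ ≈ 0.898.
p = a·p₁ + b·p₂ ≈ (0.247, 0.968, 0.050); φ = arcsin(p_z) ≈ 2.85°, λ = atan2(p_y, p_x) ≈ 75.67°.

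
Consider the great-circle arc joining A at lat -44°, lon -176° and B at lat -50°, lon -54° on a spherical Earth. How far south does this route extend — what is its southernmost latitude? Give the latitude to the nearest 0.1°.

The great circle lies in the plane with unit normal n̂ = (p₁ × p₂)/|p₁ × p₂|.
Here n̂_z ≈ +0.409; the vertex latitude is φ_max = arccos|n̂_z| ≈ 65.8°.
Check via Clairaut: cos φ_max = |cos φ₁| · sin C = cos(44.0°)·sin(145.3°) ≈ 0.409, again giving ≈ 65.8°.

≈ -65.8°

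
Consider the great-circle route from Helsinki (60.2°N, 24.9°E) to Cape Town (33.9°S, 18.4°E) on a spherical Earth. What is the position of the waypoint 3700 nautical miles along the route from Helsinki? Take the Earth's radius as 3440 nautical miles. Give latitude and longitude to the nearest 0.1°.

From cos δ = sin φ₁ sin φ₂ + cos φ₁ cos φ₂ cos Δλ, the central angle is δ ≈ 1.645 rad (94.3°). The total great-circle distance is δ·R ≈ 1.645 × 3440 ≈ 5659 nmi, so the target fraction is f = 3700/5659 ≈ 0.654.
Interpolate at f ≈ 0.654 with slerp weights a = sin((1−f)δ)/sin δ ≈ 0.541, b = sin(fδ)/sin δ ≈ 0.882.
p = a·p₁ + b·p₂ ≈ (0.939, 0.344, -0.023); φ = arcsin(p_z) ≈ -1.31°, λ = atan2(p_y, p_x) ≈ 20.14°.

≈ 1.3°S, 20.1°E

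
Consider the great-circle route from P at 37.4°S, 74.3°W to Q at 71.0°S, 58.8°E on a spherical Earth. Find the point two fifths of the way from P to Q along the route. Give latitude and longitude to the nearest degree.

Write both endpoints as unit vectors p₁, p₂ with components (cos φ cos λ, cos φ sin λ, sin φ).
The central angle between the endpoints is δ = arccos(p₁·p₂) ≈ 1.162 rad (66.6°).
Interpolate at f = 2/5 with slerp weights a = sin((1−f)δ)/sin δ ≈ 0.700, b = sin(fδ)/sin δ ≈ 0.488.
p = a·p₁ + b·p₂ ≈ (0.233, -0.399, -0.887); φ = arcsin(p_z) ≈ -62.48°, λ = atan2(p_y, p_x) ≈ -59.74°.

≈ 62°S, 60°W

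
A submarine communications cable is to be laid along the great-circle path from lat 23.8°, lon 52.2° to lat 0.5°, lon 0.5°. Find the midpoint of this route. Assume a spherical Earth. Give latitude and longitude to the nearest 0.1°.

Write both endpoints as unit vectors p₁, p₂ with components (cos φ cos λ, cos φ sin λ, sin φ).
The central angle between the endpoints is δ = arccos(p₁·p₂) ≈ 0.964 rad (55.2°).
Interpolate at f = 1/2 with slerp weights a = sin((1−f)δ)/sin δ ≈ 0.564, b = sin(fδ)/sin δ ≈ 0.564.
p = a·p₁ + b·p₂ ≈ (0.881, 0.413, 0.233); φ = arcsin(p_z) ≈ 13.45°, λ = atan2(p_y, p_x) ≈ 25.12°.

≈ lat 13.5°, lon 25.1°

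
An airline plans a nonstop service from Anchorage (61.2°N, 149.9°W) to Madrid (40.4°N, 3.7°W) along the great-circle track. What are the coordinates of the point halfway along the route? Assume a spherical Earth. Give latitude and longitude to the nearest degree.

≈ (74°N, 40°W)

Write both endpoints as unit vectors p₁, p₂ with components (cos φ cos λ, cos φ sin λ, sin φ).
The central angle between the endpoints is δ = arccos(p₁·p₂) ≈ 1.305 rad (74.7°).
Interpolate at f = 1/2 with slerp weights a = sin((1−f)δ)/sin δ ≈ 0.629, b = sin(fδ)/sin δ ≈ 0.629.
p = a·p₁ + b·p₂ ≈ (0.216, -0.183, 0.959); φ = arcsin(p_z) ≈ 73.56°, λ = atan2(p_y, p_x) ≈ -40.27°.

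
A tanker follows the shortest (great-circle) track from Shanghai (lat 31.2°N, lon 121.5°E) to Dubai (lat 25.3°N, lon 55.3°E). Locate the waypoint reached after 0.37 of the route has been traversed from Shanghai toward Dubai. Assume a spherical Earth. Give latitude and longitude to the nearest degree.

From cos δ = sin φ₁ sin φ₂ + cos φ₁ cos φ₂ cos Δλ, the central angle is δ ≈ 1.008 rad (57.8°).
Interpolate at f = 0.37 with slerp weights a = sin((1−f)δ)/sin δ ≈ 0.701, b = sin(fδ)/sin δ ≈ 0.431.
p = a·p₁ + b·p₂ ≈ (-0.092, 0.832, 0.547); φ = arcsin(p_z) ≈ 33.19°, λ = atan2(p_y, p_x) ≈ 96.29°.

≈ lat 33°N, lon 96°E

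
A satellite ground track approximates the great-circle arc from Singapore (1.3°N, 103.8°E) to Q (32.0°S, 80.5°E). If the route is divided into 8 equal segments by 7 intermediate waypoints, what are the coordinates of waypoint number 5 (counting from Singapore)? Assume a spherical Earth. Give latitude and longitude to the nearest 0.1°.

Convert each endpoint to a unit vector on the sphere (x = cos φ cos λ, y = cos φ sin λ, z = sin φ).
The central angle between the endpoints is δ = arccos(p₁·p₂) ≈ 0.697 rad (39.9°).
Interpolate at f = 5/8 with slerp weights a = sin((1−f)δ)/sin δ ≈ 0.403, b = sin(fδ)/sin δ ≈ 0.657.
p = a·p₁ + b·p₂ ≈ (-0.004, 0.941, -0.339); φ = arcsin(p_z) ≈ -19.83°, λ = atan2(p_y, p_x) ≈ 90.24°.

≈ (19.8°S, 90.2°E)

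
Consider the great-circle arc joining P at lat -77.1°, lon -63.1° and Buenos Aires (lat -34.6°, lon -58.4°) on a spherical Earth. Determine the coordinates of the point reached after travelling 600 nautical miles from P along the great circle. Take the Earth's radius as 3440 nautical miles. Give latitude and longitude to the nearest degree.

Convert each endpoint to a unit vector on the sphere (x = cos φ cos λ, y = cos φ sin λ, z = sin φ).
The central angle between the endpoints is δ = arccos(p₁·p₂) ≈ 0.743 rad (42.6°). The total great-circle distance is δ·R ≈ 0.743 × 3440 ≈ 2555 nmi, so the target fraction is f = 600/2555 ≈ 0.235.
Interpolate at f ≈ 0.235 with slerp weights a = sin((1−f)δ)/sin δ ≈ 0.796, b = sin(fδ)/sin δ ≈ 0.257.
p = a·p₁ + b·p₂ ≈ (0.191, -0.338, -0.921); φ = arcsin(p_z) ≈ -67.14°, λ = atan2(p_y, p_x) ≈ -60.55°.

≈ lat -67°, lon -61°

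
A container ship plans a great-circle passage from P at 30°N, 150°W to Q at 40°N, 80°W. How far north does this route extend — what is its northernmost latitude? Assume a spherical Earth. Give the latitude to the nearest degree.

The great circle lies in the plane with unit normal n̂ = (p₁ × p₂)/|p₁ × p₂|.
Here n̂_z ≈ +0.745; the vertex latitude is φ_max = arccos|n̂_z| ≈ 41.8°.

≈ 42°N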